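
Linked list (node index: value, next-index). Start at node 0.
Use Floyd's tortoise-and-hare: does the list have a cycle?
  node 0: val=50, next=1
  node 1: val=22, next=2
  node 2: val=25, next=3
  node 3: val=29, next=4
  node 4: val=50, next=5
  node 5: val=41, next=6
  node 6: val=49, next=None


Floyd's tortoise (slow, +1) and hare (fast, +2):
  init: slow=0, fast=0
  step 1: slow=1, fast=2
  step 2: slow=2, fast=4
  step 3: slow=3, fast=6
  step 4: fast -> None, no cycle

Cycle: no


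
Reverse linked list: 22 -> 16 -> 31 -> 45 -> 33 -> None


Step 1: curr=22, set curr.next=prev(None) | reversed so far: 22
Step 2: curr=16, set curr.next=prev(22) | reversed so far: 16 -> 22
Step 3: curr=31, set curr.next=prev(16) | reversed so far: 31 -> 16 -> 22
Step 4: curr=45, set curr.next=prev(31) | reversed so far: 45 -> 31 -> 16 -> 22
Step 5: curr=33, set curr.next=prev(45) | reversed so far: 33 -> 45 -> 31 -> 16 -> 22

33 -> 45 -> 31 -> 16 -> 22 -> None


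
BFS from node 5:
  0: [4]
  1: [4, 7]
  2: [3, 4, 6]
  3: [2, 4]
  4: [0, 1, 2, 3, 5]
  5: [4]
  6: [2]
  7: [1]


Visit 5, enqueue [4]
Visit 4, enqueue [0, 1, 2, 3]
Visit 0, enqueue []
Visit 1, enqueue [7]
Visit 2, enqueue [6]
Visit 3, enqueue []
Visit 7, enqueue []
Visit 6, enqueue []

BFS order: [5, 4, 0, 1, 2, 3, 7, 6]


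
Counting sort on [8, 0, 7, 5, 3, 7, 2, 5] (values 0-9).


Input: [8, 0, 7, 5, 3, 7, 2, 5]
Counts: [1, 0, 1, 1, 0, 2, 0, 2, 1, 0]

Sorted: [0, 2, 3, 5, 5, 7, 7, 8]


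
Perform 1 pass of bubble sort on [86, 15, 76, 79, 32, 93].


Initial: [86, 15, 76, 79, 32, 93]
Pass 1: [15, 76, 79, 32, 86, 93] (4 swaps)

After 1 pass: [15, 76, 79, 32, 86, 93]


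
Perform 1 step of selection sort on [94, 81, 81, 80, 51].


Initial: [94, 81, 81, 80, 51]
Step 1: min=51 at 4
  Swap: [51, 81, 81, 80, 94]

After 1 step: [51, 81, 81, 80, 94]


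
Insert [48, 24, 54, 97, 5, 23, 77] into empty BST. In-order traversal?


Insert 48: root
Insert 24: L from 48
Insert 54: R from 48
Insert 97: R from 48 -> R from 54
Insert 5: L from 48 -> L from 24
Insert 23: L from 48 -> L from 24 -> R from 5
Insert 77: R from 48 -> R from 54 -> L from 97

In-order: [5, 23, 24, 48, 54, 77, 97]


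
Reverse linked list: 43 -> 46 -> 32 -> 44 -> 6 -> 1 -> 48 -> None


Step 1: curr=43, set curr.next=prev(None) | reversed so far: 43
Step 2: curr=46, set curr.next=prev(43) | reversed so far: 46 -> 43
Step 3: curr=32, set curr.next=prev(46) | reversed so far: 32 -> 46 -> 43
Step 4: curr=44, set curr.next=prev(32) | reversed so far: 44 -> 32 -> 46 -> 43
Step 5: curr=6, set curr.next=prev(44) | reversed so far: 6 -> 44 -> 32 -> 46 -> 43
Step 6: curr=1, set curr.next=prev(6) | reversed so far: 1 -> 6 -> 44 -> 32 -> 46 -> 43
Step 7: curr=48, set curr.next=prev(1) | reversed so far: 48 -> 1 -> 6 -> 44 -> 32 -> 46 -> 43

48 -> 1 -> 6 -> 44 -> 32 -> 46 -> 43 -> None


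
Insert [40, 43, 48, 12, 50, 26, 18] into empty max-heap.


Insert 40: [40]
Insert 43: [43, 40]
Insert 48: [48, 40, 43]
Insert 12: [48, 40, 43, 12]
Insert 50: [50, 48, 43, 12, 40]
Insert 26: [50, 48, 43, 12, 40, 26]
Insert 18: [50, 48, 43, 12, 40, 26, 18]

Final heap: [50, 48, 43, 12, 40, 26, 18]


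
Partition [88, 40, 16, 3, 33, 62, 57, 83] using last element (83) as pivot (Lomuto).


Pivot: 83
  40 <= 83: swap -> [40, 88, 16, 3, 33, 62, 57, 83]
  16 <= 83: swap -> [40, 16, 88, 3, 33, 62, 57, 83]
  3 <= 83: swap -> [40, 16, 3, 88, 33, 62, 57, 83]
  33 <= 83: swap -> [40, 16, 3, 33, 88, 62, 57, 83]
  62 <= 83: swap -> [40, 16, 3, 33, 62, 88, 57, 83]
  57 <= 83: swap -> [40, 16, 3, 33, 62, 57, 88, 83]
Place pivot at 6: [40, 16, 3, 33, 62, 57, 83, 88]

Partitioned: [40, 16, 3, 33, 62, 57, 83, 88]


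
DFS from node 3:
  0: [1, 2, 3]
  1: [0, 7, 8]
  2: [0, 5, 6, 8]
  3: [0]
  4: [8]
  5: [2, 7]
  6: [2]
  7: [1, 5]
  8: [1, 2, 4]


Visit 3, push [0]
Visit 0, push [2, 1]
Visit 1, push [8, 7]
Visit 7, push [5]
Visit 5, push [2]
Visit 2, push [8, 6]
Visit 6, push []
Visit 8, push [4]
Visit 4, push []

DFS order: [3, 0, 1, 7, 5, 2, 6, 8, 4]


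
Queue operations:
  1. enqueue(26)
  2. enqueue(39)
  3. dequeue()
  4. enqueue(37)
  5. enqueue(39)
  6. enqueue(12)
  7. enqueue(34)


enqueue(26) -> [26]
enqueue(39) -> [26, 39]
dequeue()->26, [39]
enqueue(37) -> [39, 37]
enqueue(39) -> [39, 37, 39]
enqueue(12) -> [39, 37, 39, 12]
enqueue(34) -> [39, 37, 39, 12, 34]

Final queue: [39, 37, 39, 12, 34]


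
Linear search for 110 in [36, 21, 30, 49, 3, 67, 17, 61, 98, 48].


i=0: 36!=110
i=1: 21!=110
i=2: 30!=110
i=3: 49!=110
i=4: 3!=110
i=5: 67!=110
i=6: 17!=110
i=7: 61!=110
i=8: 98!=110
i=9: 48!=110

Not found, 10 comps


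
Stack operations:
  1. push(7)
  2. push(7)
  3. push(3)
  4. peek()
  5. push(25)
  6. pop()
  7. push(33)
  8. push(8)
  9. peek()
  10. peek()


push(7) -> [7]
push(7) -> [7, 7]
push(3) -> [7, 7, 3]
peek()->3
push(25) -> [7, 7, 3, 25]
pop()->25, [7, 7, 3]
push(33) -> [7, 7, 3, 33]
push(8) -> [7, 7, 3, 33, 8]
peek()->8
peek()->8

Final stack: [7, 7, 3, 33, 8]


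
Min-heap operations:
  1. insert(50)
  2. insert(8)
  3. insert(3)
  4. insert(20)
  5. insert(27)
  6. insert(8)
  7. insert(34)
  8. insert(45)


insert(50) -> [50]
insert(8) -> [8, 50]
insert(3) -> [3, 50, 8]
insert(20) -> [3, 20, 8, 50]
insert(27) -> [3, 20, 8, 50, 27]
insert(8) -> [3, 20, 8, 50, 27, 8]
insert(34) -> [3, 20, 8, 50, 27, 8, 34]
insert(45) -> [3, 20, 8, 45, 27, 8, 34, 50]

Final heap: [3, 20, 8, 45, 27, 8, 34, 50]


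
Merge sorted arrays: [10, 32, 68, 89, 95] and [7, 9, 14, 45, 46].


Take 7 from B
Take 9 from B
Take 10 from A
Take 14 from B
Take 32 from A
Take 45 from B
Take 46 from B

Merged: [7, 9, 10, 14, 32, 45, 46, 68, 89, 95]


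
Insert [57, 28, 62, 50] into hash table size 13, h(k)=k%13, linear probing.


Insert 57: h=5 -> slot 5
Insert 28: h=2 -> slot 2
Insert 62: h=10 -> slot 10
Insert 50: h=11 -> slot 11

Table: [None, None, 28, None, None, 57, None, None, None, None, 62, 50, None]


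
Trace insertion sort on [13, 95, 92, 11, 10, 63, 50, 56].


Initial: [13, 95, 92, 11, 10, 63, 50, 56]
Insert 95: [13, 95, 92, 11, 10, 63, 50, 56]
Insert 92: [13, 92, 95, 11, 10, 63, 50, 56]
Insert 11: [11, 13, 92, 95, 10, 63, 50, 56]
Insert 10: [10, 11, 13, 92, 95, 63, 50, 56]
Insert 63: [10, 11, 13, 63, 92, 95, 50, 56]
Insert 50: [10, 11, 13, 50, 63, 92, 95, 56]
Insert 56: [10, 11, 13, 50, 56, 63, 92, 95]

Sorted: [10, 11, 13, 50, 56, 63, 92, 95]


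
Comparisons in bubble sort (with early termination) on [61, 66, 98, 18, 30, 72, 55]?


Algorithm: bubble sort (with early termination)
Input: [61, 66, 98, 18, 30, 72, 55]
Sorted: [18, 30, 55, 61, 66, 72, 98]

20


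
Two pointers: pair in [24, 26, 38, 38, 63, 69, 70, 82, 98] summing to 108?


lo=0(24)+hi=8(98)=122
lo=0(24)+hi=7(82)=106
lo=1(26)+hi=7(82)=108

Yes: 26+82=108


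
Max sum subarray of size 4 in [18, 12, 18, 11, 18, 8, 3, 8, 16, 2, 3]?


[0:4]: 59
[1:5]: 59
[2:6]: 55
[3:7]: 40
[4:8]: 37
[5:9]: 35
[6:10]: 29
[7:11]: 29

Max: 59 at [0:4]


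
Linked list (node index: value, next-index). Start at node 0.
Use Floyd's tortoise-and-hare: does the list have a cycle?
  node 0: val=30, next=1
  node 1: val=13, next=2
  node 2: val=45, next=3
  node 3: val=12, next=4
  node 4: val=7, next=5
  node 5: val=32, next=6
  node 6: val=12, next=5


Floyd's tortoise (slow, +1) and hare (fast, +2):
  init: slow=0, fast=0
  step 1: slow=1, fast=2
  step 2: slow=2, fast=4
  step 3: slow=3, fast=6
  step 4: slow=4, fast=6
  step 5: slow=5, fast=6
  step 6: slow=6, fast=6
  slow == fast at node 6: cycle detected

Cycle: yes


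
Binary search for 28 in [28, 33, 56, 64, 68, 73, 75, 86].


Step 1: lo=0, hi=7, mid=3, val=64
Step 2: lo=0, hi=2, mid=1, val=33
Step 3: lo=0, hi=0, mid=0, val=28

Found at index 0


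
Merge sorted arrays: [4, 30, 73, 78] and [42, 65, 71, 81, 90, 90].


Take 4 from A
Take 30 from A
Take 42 from B
Take 65 from B
Take 71 from B
Take 73 from A
Take 78 from A

Merged: [4, 30, 42, 65, 71, 73, 78, 81, 90, 90]


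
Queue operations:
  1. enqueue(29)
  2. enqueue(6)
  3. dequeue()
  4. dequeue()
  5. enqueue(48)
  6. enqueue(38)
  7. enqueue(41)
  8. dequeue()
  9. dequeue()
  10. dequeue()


enqueue(29) -> [29]
enqueue(6) -> [29, 6]
dequeue()->29, [6]
dequeue()->6, []
enqueue(48) -> [48]
enqueue(38) -> [48, 38]
enqueue(41) -> [48, 38, 41]
dequeue()->48, [38, 41]
dequeue()->38, [41]
dequeue()->41, []

Final queue: []


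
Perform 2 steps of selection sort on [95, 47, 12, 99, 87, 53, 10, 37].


Initial: [95, 47, 12, 99, 87, 53, 10, 37]
Step 1: min=10 at 6
  Swap: [10, 47, 12, 99, 87, 53, 95, 37]
Step 2: min=12 at 2
  Swap: [10, 12, 47, 99, 87, 53, 95, 37]

After 2 steps: [10, 12, 47, 99, 87, 53, 95, 37]


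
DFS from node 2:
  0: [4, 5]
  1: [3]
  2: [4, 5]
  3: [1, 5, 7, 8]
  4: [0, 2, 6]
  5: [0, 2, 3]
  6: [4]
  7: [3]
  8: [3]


Visit 2, push [5, 4]
Visit 4, push [6, 0]
Visit 0, push [5]
Visit 5, push [3]
Visit 3, push [8, 7, 1]
Visit 1, push []
Visit 7, push []
Visit 8, push []
Visit 6, push []

DFS order: [2, 4, 0, 5, 3, 1, 7, 8, 6]


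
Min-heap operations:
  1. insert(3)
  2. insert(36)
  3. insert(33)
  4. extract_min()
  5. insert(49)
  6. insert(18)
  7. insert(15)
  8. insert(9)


insert(3) -> [3]
insert(36) -> [3, 36]
insert(33) -> [3, 36, 33]
extract_min()->3, [33, 36]
insert(49) -> [33, 36, 49]
insert(18) -> [18, 33, 49, 36]
insert(15) -> [15, 18, 49, 36, 33]
insert(9) -> [9, 18, 15, 36, 33, 49]

Final heap: [9, 18, 15, 36, 33, 49]


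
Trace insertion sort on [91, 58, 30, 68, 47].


Initial: [91, 58, 30, 68, 47]
Insert 58: [58, 91, 30, 68, 47]
Insert 30: [30, 58, 91, 68, 47]
Insert 68: [30, 58, 68, 91, 47]
Insert 47: [30, 47, 58, 68, 91]

Sorted: [30, 47, 58, 68, 91]


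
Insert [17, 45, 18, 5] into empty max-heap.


Insert 17: [17]
Insert 45: [45, 17]
Insert 18: [45, 17, 18]
Insert 5: [45, 17, 18, 5]

Final heap: [45, 17, 18, 5]


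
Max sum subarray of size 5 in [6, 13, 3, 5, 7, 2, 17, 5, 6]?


[0:5]: 34
[1:6]: 30
[2:7]: 34
[3:8]: 36
[4:9]: 37

Max: 37 at [4:9]


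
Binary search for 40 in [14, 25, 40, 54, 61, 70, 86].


Step 1: lo=0, hi=6, mid=3, val=54
Step 2: lo=0, hi=2, mid=1, val=25
Step 3: lo=2, hi=2, mid=2, val=40

Found at index 2


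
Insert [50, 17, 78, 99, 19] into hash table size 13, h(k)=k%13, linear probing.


Insert 50: h=11 -> slot 11
Insert 17: h=4 -> slot 4
Insert 78: h=0 -> slot 0
Insert 99: h=8 -> slot 8
Insert 19: h=6 -> slot 6

Table: [78, None, None, None, 17, None, 19, None, 99, None, None, 50, None]


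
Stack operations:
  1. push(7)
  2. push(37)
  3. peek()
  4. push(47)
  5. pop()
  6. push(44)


push(7) -> [7]
push(37) -> [7, 37]
peek()->37
push(47) -> [7, 37, 47]
pop()->47, [7, 37]
push(44) -> [7, 37, 44]

Final stack: [7, 37, 44]


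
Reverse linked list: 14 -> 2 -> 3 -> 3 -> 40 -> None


Step 1: curr=14, set curr.next=prev(None) | reversed so far: 14
Step 2: curr=2, set curr.next=prev(14) | reversed so far: 2 -> 14
Step 3: curr=3, set curr.next=prev(2) | reversed so far: 3 -> 2 -> 14
Step 4: curr=3, set curr.next=prev(3) | reversed so far: 3 -> 3 -> 2 -> 14
Step 5: curr=40, set curr.next=prev(3) | reversed so far: 40 -> 3 -> 3 -> 2 -> 14

40 -> 3 -> 3 -> 2 -> 14 -> None


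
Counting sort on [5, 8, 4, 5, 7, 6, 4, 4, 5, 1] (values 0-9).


Input: [5, 8, 4, 5, 7, 6, 4, 4, 5, 1]
Counts: [0, 1, 0, 0, 3, 3, 1, 1, 1, 0]

Sorted: [1, 4, 4, 4, 5, 5, 5, 6, 7, 8]


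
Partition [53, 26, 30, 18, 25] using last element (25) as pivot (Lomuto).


Pivot: 25
  18 <= 25: swap -> [18, 26, 30, 53, 25]
Place pivot at 1: [18, 25, 30, 53, 26]

Partitioned: [18, 25, 30, 53, 26]


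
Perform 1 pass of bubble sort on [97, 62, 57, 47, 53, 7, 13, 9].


Initial: [97, 62, 57, 47, 53, 7, 13, 9]
Pass 1: [62, 57, 47, 53, 7, 13, 9, 97] (7 swaps)

After 1 pass: [62, 57, 47, 53, 7, 13, 9, 97]


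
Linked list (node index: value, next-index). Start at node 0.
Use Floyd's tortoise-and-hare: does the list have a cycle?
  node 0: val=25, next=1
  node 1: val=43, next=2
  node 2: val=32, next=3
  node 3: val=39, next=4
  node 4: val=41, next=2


Floyd's tortoise (slow, +1) and hare (fast, +2):
  init: slow=0, fast=0
  step 1: slow=1, fast=2
  step 2: slow=2, fast=4
  step 3: slow=3, fast=3
  slow == fast at node 3: cycle detected

Cycle: yes


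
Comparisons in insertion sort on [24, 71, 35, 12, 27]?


Algorithm: insertion sort
Input: [24, 71, 35, 12, 27]
Sorted: [12, 24, 27, 35, 71]

9


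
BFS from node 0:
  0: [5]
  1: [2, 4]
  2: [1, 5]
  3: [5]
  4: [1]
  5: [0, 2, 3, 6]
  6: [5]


Visit 0, enqueue [5]
Visit 5, enqueue [2, 3, 6]
Visit 2, enqueue [1]
Visit 3, enqueue []
Visit 6, enqueue []
Visit 1, enqueue [4]
Visit 4, enqueue []

BFS order: [0, 5, 2, 3, 6, 1, 4]


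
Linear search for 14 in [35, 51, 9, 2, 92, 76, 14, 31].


i=0: 35!=14
i=1: 51!=14
i=2: 9!=14
i=3: 2!=14
i=4: 92!=14
i=5: 76!=14
i=6: 14==14 found!

Found at 6, 7 comps


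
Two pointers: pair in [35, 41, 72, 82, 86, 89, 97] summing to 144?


lo=0(35)+hi=6(97)=132
lo=1(41)+hi=6(97)=138
lo=2(72)+hi=6(97)=169
lo=2(72)+hi=5(89)=161
lo=2(72)+hi=4(86)=158
lo=2(72)+hi=3(82)=154

No pair found


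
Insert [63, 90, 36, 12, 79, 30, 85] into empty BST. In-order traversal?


Insert 63: root
Insert 90: R from 63
Insert 36: L from 63
Insert 12: L from 63 -> L from 36
Insert 79: R from 63 -> L from 90
Insert 30: L from 63 -> L from 36 -> R from 12
Insert 85: R from 63 -> L from 90 -> R from 79

In-order: [12, 30, 36, 63, 79, 85, 90]


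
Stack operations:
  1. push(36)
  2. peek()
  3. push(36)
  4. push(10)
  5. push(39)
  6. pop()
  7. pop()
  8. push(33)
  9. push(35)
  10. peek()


push(36) -> [36]
peek()->36
push(36) -> [36, 36]
push(10) -> [36, 36, 10]
push(39) -> [36, 36, 10, 39]
pop()->39, [36, 36, 10]
pop()->10, [36, 36]
push(33) -> [36, 36, 33]
push(35) -> [36, 36, 33, 35]
peek()->35

Final stack: [36, 36, 33, 35]


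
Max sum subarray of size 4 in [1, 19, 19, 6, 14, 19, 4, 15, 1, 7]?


[0:4]: 45
[1:5]: 58
[2:6]: 58
[3:7]: 43
[4:8]: 52
[5:9]: 39
[6:10]: 27

Max: 58 at [1:5]


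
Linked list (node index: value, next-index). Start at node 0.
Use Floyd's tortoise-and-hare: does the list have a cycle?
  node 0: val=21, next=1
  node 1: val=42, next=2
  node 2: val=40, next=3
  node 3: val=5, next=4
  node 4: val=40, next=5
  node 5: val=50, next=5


Floyd's tortoise (slow, +1) and hare (fast, +2):
  init: slow=0, fast=0
  step 1: slow=1, fast=2
  step 2: slow=2, fast=4
  step 3: slow=3, fast=5
  step 4: slow=4, fast=5
  step 5: slow=5, fast=5
  slow == fast at node 5: cycle detected

Cycle: yes


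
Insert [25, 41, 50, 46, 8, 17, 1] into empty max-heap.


Insert 25: [25]
Insert 41: [41, 25]
Insert 50: [50, 25, 41]
Insert 46: [50, 46, 41, 25]
Insert 8: [50, 46, 41, 25, 8]
Insert 17: [50, 46, 41, 25, 8, 17]
Insert 1: [50, 46, 41, 25, 8, 17, 1]

Final heap: [50, 46, 41, 25, 8, 17, 1]


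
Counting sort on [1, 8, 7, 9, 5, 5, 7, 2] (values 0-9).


Input: [1, 8, 7, 9, 5, 5, 7, 2]
Counts: [0, 1, 1, 0, 0, 2, 0, 2, 1, 1]

Sorted: [1, 2, 5, 5, 7, 7, 8, 9]


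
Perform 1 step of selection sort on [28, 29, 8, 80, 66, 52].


Initial: [28, 29, 8, 80, 66, 52]
Step 1: min=8 at 2
  Swap: [8, 29, 28, 80, 66, 52]

After 1 step: [8, 29, 28, 80, 66, 52]


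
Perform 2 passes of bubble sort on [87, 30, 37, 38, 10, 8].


Initial: [87, 30, 37, 38, 10, 8]
Pass 1: [30, 37, 38, 10, 8, 87] (5 swaps)
Pass 2: [30, 37, 10, 8, 38, 87] (2 swaps)

After 2 passes: [30, 37, 10, 8, 38, 87]


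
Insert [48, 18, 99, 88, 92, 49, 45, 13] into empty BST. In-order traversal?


Insert 48: root
Insert 18: L from 48
Insert 99: R from 48
Insert 88: R from 48 -> L from 99
Insert 92: R from 48 -> L from 99 -> R from 88
Insert 49: R from 48 -> L from 99 -> L from 88
Insert 45: L from 48 -> R from 18
Insert 13: L from 48 -> L from 18

In-order: [13, 18, 45, 48, 49, 88, 92, 99]


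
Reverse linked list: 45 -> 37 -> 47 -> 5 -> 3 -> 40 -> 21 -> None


Step 1: curr=45, set curr.next=prev(None) | reversed so far: 45
Step 2: curr=37, set curr.next=prev(45) | reversed so far: 37 -> 45
Step 3: curr=47, set curr.next=prev(37) | reversed so far: 47 -> 37 -> 45
Step 4: curr=5, set curr.next=prev(47) | reversed so far: 5 -> 47 -> 37 -> 45
Step 5: curr=3, set curr.next=prev(5) | reversed so far: 3 -> 5 -> 47 -> 37 -> 45
Step 6: curr=40, set curr.next=prev(3) | reversed so far: 40 -> 3 -> 5 -> 47 -> 37 -> 45
Step 7: curr=21, set curr.next=prev(40) | reversed so far: 21 -> 40 -> 3 -> 5 -> 47 -> 37 -> 45

21 -> 40 -> 3 -> 5 -> 47 -> 37 -> 45 -> None


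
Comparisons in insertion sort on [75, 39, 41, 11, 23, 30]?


Algorithm: insertion sort
Input: [75, 39, 41, 11, 23, 30]
Sorted: [11, 23, 30, 39, 41, 75]

14


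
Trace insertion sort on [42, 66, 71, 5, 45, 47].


Initial: [42, 66, 71, 5, 45, 47]
Insert 66: [42, 66, 71, 5, 45, 47]
Insert 71: [42, 66, 71, 5, 45, 47]
Insert 5: [5, 42, 66, 71, 45, 47]
Insert 45: [5, 42, 45, 66, 71, 47]
Insert 47: [5, 42, 45, 47, 66, 71]

Sorted: [5, 42, 45, 47, 66, 71]


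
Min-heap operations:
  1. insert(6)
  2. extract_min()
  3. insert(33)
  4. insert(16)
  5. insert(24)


insert(6) -> [6]
extract_min()->6, []
insert(33) -> [33]
insert(16) -> [16, 33]
insert(24) -> [16, 33, 24]

Final heap: [16, 33, 24]


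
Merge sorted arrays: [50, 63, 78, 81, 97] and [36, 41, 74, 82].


Take 36 from B
Take 41 from B
Take 50 from A
Take 63 from A
Take 74 from B
Take 78 from A
Take 81 from A
Take 82 from B

Merged: [36, 41, 50, 63, 74, 78, 81, 82, 97]


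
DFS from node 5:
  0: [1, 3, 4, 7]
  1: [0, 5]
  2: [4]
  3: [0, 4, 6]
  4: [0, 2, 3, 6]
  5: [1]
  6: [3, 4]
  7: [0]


Visit 5, push [1]
Visit 1, push [0]
Visit 0, push [7, 4, 3]
Visit 3, push [6, 4]
Visit 4, push [6, 2]
Visit 2, push []
Visit 6, push []
Visit 7, push []

DFS order: [5, 1, 0, 3, 4, 2, 6, 7]


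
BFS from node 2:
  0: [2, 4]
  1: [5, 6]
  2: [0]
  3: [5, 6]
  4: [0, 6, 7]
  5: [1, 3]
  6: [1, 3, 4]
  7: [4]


Visit 2, enqueue [0]
Visit 0, enqueue [4]
Visit 4, enqueue [6, 7]
Visit 6, enqueue [1, 3]
Visit 7, enqueue []
Visit 1, enqueue [5]
Visit 3, enqueue []
Visit 5, enqueue []

BFS order: [2, 0, 4, 6, 7, 1, 3, 5]


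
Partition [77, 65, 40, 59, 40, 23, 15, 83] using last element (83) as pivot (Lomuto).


Pivot: 83
  77 <= 83: advance i (no swap)
  65 <= 83: advance i (no swap)
  40 <= 83: advance i (no swap)
  59 <= 83: advance i (no swap)
  40 <= 83: advance i (no swap)
  23 <= 83: advance i (no swap)
  15 <= 83: advance i (no swap)
Place pivot at 7: [77, 65, 40, 59, 40, 23, 15, 83]

Partitioned: [77, 65, 40, 59, 40, 23, 15, 83]


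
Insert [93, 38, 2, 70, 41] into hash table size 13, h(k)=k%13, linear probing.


Insert 93: h=2 -> slot 2
Insert 38: h=12 -> slot 12
Insert 2: h=2, 1 probes -> slot 3
Insert 70: h=5 -> slot 5
Insert 41: h=2, 2 probes -> slot 4

Table: [None, None, 93, 2, 41, 70, None, None, None, None, None, None, 38]


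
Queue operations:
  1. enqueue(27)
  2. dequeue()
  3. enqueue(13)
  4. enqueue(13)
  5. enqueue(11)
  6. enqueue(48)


enqueue(27) -> [27]
dequeue()->27, []
enqueue(13) -> [13]
enqueue(13) -> [13, 13]
enqueue(11) -> [13, 13, 11]
enqueue(48) -> [13, 13, 11, 48]

Final queue: [13, 13, 11, 48]


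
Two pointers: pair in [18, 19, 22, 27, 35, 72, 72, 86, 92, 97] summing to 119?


lo=0(18)+hi=9(97)=115
lo=1(19)+hi=9(97)=116
lo=2(22)+hi=9(97)=119

Yes: 22+97=119


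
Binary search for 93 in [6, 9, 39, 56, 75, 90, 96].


Step 1: lo=0, hi=6, mid=3, val=56
Step 2: lo=4, hi=6, mid=5, val=90
Step 3: lo=6, hi=6, mid=6, val=96

Not found


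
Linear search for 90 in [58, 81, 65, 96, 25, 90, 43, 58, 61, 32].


i=0: 58!=90
i=1: 81!=90
i=2: 65!=90
i=3: 96!=90
i=4: 25!=90
i=5: 90==90 found!

Found at 5, 6 comps


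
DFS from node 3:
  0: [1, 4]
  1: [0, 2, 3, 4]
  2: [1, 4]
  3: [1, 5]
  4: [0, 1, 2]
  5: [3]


Visit 3, push [5, 1]
Visit 1, push [4, 2, 0]
Visit 0, push [4]
Visit 4, push [2]
Visit 2, push []
Visit 5, push []

DFS order: [3, 1, 0, 4, 2, 5]


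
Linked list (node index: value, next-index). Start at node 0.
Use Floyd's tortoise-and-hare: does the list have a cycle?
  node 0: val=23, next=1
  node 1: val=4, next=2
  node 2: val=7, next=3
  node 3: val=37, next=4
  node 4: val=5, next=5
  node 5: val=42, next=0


Floyd's tortoise (slow, +1) and hare (fast, +2):
  init: slow=0, fast=0
  step 1: slow=1, fast=2
  step 2: slow=2, fast=4
  step 3: slow=3, fast=0
  step 4: slow=4, fast=2
  step 5: slow=5, fast=4
  step 6: slow=0, fast=0
  slow == fast at node 0: cycle detected

Cycle: yes


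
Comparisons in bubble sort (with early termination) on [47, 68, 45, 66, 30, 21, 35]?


Algorithm: bubble sort (with early termination)
Input: [47, 68, 45, 66, 30, 21, 35]
Sorted: [21, 30, 35, 45, 47, 66, 68]

21


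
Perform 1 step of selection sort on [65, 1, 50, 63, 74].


Initial: [65, 1, 50, 63, 74]
Step 1: min=1 at 1
  Swap: [1, 65, 50, 63, 74]

After 1 step: [1, 65, 50, 63, 74]


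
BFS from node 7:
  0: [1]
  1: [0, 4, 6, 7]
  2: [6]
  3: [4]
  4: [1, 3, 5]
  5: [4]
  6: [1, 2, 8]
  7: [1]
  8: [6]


Visit 7, enqueue [1]
Visit 1, enqueue [0, 4, 6]
Visit 0, enqueue []
Visit 4, enqueue [3, 5]
Visit 6, enqueue [2, 8]
Visit 3, enqueue []
Visit 5, enqueue []
Visit 2, enqueue []
Visit 8, enqueue []

BFS order: [7, 1, 0, 4, 6, 3, 5, 2, 8]


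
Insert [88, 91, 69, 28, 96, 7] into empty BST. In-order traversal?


Insert 88: root
Insert 91: R from 88
Insert 69: L from 88
Insert 28: L from 88 -> L from 69
Insert 96: R from 88 -> R from 91
Insert 7: L from 88 -> L from 69 -> L from 28

In-order: [7, 28, 69, 88, 91, 96]


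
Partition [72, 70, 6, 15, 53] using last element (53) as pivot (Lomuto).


Pivot: 53
  6 <= 53: swap -> [6, 70, 72, 15, 53]
  15 <= 53: swap -> [6, 15, 72, 70, 53]
Place pivot at 2: [6, 15, 53, 70, 72]

Partitioned: [6, 15, 53, 70, 72]


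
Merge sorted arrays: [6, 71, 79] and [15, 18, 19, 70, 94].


Take 6 from A
Take 15 from B
Take 18 from B
Take 19 from B
Take 70 from B
Take 71 from A
Take 79 from A

Merged: [6, 15, 18, 19, 70, 71, 79, 94]


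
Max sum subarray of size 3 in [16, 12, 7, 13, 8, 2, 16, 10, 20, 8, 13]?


[0:3]: 35
[1:4]: 32
[2:5]: 28
[3:6]: 23
[4:7]: 26
[5:8]: 28
[6:9]: 46
[7:10]: 38
[8:11]: 41

Max: 46 at [6:9]


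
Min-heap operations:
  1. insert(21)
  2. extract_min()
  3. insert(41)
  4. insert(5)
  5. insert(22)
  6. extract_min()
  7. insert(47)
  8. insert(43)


insert(21) -> [21]
extract_min()->21, []
insert(41) -> [41]
insert(5) -> [5, 41]
insert(22) -> [5, 41, 22]
extract_min()->5, [22, 41]
insert(47) -> [22, 41, 47]
insert(43) -> [22, 41, 47, 43]

Final heap: [22, 41, 47, 43]


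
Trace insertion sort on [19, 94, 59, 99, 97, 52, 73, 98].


Initial: [19, 94, 59, 99, 97, 52, 73, 98]
Insert 94: [19, 94, 59, 99, 97, 52, 73, 98]
Insert 59: [19, 59, 94, 99, 97, 52, 73, 98]
Insert 99: [19, 59, 94, 99, 97, 52, 73, 98]
Insert 97: [19, 59, 94, 97, 99, 52, 73, 98]
Insert 52: [19, 52, 59, 94, 97, 99, 73, 98]
Insert 73: [19, 52, 59, 73, 94, 97, 99, 98]
Insert 98: [19, 52, 59, 73, 94, 97, 98, 99]

Sorted: [19, 52, 59, 73, 94, 97, 98, 99]


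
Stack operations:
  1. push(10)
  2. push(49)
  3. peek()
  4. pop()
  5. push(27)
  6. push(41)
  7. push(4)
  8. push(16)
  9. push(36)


push(10) -> [10]
push(49) -> [10, 49]
peek()->49
pop()->49, [10]
push(27) -> [10, 27]
push(41) -> [10, 27, 41]
push(4) -> [10, 27, 41, 4]
push(16) -> [10, 27, 41, 4, 16]
push(36) -> [10, 27, 41, 4, 16, 36]

Final stack: [10, 27, 41, 4, 16, 36]


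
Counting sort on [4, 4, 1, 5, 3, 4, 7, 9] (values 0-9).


Input: [4, 4, 1, 5, 3, 4, 7, 9]
Counts: [0, 1, 0, 1, 3, 1, 0, 1, 0, 1]

Sorted: [1, 3, 4, 4, 4, 5, 7, 9]


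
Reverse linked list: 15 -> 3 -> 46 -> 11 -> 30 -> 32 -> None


Step 1: curr=15, set curr.next=prev(None) | reversed so far: 15
Step 2: curr=3, set curr.next=prev(15) | reversed so far: 3 -> 15
Step 3: curr=46, set curr.next=prev(3) | reversed so far: 46 -> 3 -> 15
Step 4: curr=11, set curr.next=prev(46) | reversed so far: 11 -> 46 -> 3 -> 15
Step 5: curr=30, set curr.next=prev(11) | reversed so far: 30 -> 11 -> 46 -> 3 -> 15
Step 6: curr=32, set curr.next=prev(30) | reversed so far: 32 -> 30 -> 11 -> 46 -> 3 -> 15

32 -> 30 -> 11 -> 46 -> 3 -> 15 -> None


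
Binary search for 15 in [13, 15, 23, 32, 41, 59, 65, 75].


Step 1: lo=0, hi=7, mid=3, val=32
Step 2: lo=0, hi=2, mid=1, val=15

Found at index 1


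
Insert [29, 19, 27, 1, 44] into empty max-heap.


Insert 29: [29]
Insert 19: [29, 19]
Insert 27: [29, 19, 27]
Insert 1: [29, 19, 27, 1]
Insert 44: [44, 29, 27, 1, 19]

Final heap: [44, 29, 27, 1, 19]


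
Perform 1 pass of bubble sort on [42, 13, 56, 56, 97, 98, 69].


Initial: [42, 13, 56, 56, 97, 98, 69]
Pass 1: [13, 42, 56, 56, 97, 69, 98] (2 swaps)

After 1 pass: [13, 42, 56, 56, 97, 69, 98]


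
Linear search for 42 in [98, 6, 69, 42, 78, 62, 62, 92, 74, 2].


i=0: 98!=42
i=1: 6!=42
i=2: 69!=42
i=3: 42==42 found!

Found at 3, 4 comps


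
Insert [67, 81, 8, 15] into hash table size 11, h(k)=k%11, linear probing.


Insert 67: h=1 -> slot 1
Insert 81: h=4 -> slot 4
Insert 8: h=8 -> slot 8
Insert 15: h=4, 1 probes -> slot 5

Table: [None, 67, None, None, 81, 15, None, None, 8, None, None]


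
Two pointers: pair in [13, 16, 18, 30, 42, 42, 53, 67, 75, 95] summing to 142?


lo=0(13)+hi=9(95)=108
lo=1(16)+hi=9(95)=111
lo=2(18)+hi=9(95)=113
lo=3(30)+hi=9(95)=125
lo=4(42)+hi=9(95)=137
lo=5(42)+hi=9(95)=137
lo=6(53)+hi=9(95)=148
lo=6(53)+hi=8(75)=128
lo=7(67)+hi=8(75)=142

Yes: 67+75=142


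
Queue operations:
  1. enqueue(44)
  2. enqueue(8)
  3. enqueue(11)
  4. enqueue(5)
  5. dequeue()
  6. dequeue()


enqueue(44) -> [44]
enqueue(8) -> [44, 8]
enqueue(11) -> [44, 8, 11]
enqueue(5) -> [44, 8, 11, 5]
dequeue()->44, [8, 11, 5]
dequeue()->8, [11, 5]

Final queue: [11, 5]


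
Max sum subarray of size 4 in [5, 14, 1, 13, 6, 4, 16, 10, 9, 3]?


[0:4]: 33
[1:5]: 34
[2:6]: 24
[3:7]: 39
[4:8]: 36
[5:9]: 39
[6:10]: 38

Max: 39 at [3:7]


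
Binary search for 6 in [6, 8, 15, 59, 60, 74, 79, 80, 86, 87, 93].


Step 1: lo=0, hi=10, mid=5, val=74
Step 2: lo=0, hi=4, mid=2, val=15
Step 3: lo=0, hi=1, mid=0, val=6

Found at index 0


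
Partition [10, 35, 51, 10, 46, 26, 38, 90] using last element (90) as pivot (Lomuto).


Pivot: 90
  10 <= 90: advance i (no swap)
  35 <= 90: advance i (no swap)
  51 <= 90: advance i (no swap)
  10 <= 90: advance i (no swap)
  46 <= 90: advance i (no swap)
  26 <= 90: advance i (no swap)
  38 <= 90: advance i (no swap)
Place pivot at 7: [10, 35, 51, 10, 46, 26, 38, 90]

Partitioned: [10, 35, 51, 10, 46, 26, 38, 90]


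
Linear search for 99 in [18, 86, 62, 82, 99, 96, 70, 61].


i=0: 18!=99
i=1: 86!=99
i=2: 62!=99
i=3: 82!=99
i=4: 99==99 found!

Found at 4, 5 comps


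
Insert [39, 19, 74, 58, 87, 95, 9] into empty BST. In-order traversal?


Insert 39: root
Insert 19: L from 39
Insert 74: R from 39
Insert 58: R from 39 -> L from 74
Insert 87: R from 39 -> R from 74
Insert 95: R from 39 -> R from 74 -> R from 87
Insert 9: L from 39 -> L from 19

In-order: [9, 19, 39, 58, 74, 87, 95]


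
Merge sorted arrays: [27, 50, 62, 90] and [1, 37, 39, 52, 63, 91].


Take 1 from B
Take 27 from A
Take 37 from B
Take 39 from B
Take 50 from A
Take 52 from B
Take 62 from A
Take 63 from B
Take 90 from A

Merged: [1, 27, 37, 39, 50, 52, 62, 63, 90, 91]


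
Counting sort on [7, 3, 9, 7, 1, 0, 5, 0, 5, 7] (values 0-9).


Input: [7, 3, 9, 7, 1, 0, 5, 0, 5, 7]
Counts: [2, 1, 0, 1, 0, 2, 0, 3, 0, 1]

Sorted: [0, 0, 1, 3, 5, 5, 7, 7, 7, 9]


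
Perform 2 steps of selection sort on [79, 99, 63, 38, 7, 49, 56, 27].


Initial: [79, 99, 63, 38, 7, 49, 56, 27]
Step 1: min=7 at 4
  Swap: [7, 99, 63, 38, 79, 49, 56, 27]
Step 2: min=27 at 7
  Swap: [7, 27, 63, 38, 79, 49, 56, 99]

After 2 steps: [7, 27, 63, 38, 79, 49, 56, 99]


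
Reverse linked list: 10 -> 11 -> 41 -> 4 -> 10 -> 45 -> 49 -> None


Step 1: curr=10, set curr.next=prev(None) | reversed so far: 10
Step 2: curr=11, set curr.next=prev(10) | reversed so far: 11 -> 10
Step 3: curr=41, set curr.next=prev(11) | reversed so far: 41 -> 11 -> 10
Step 4: curr=4, set curr.next=prev(41) | reversed so far: 4 -> 41 -> 11 -> 10
Step 5: curr=10, set curr.next=prev(4) | reversed so far: 10 -> 4 -> 41 -> 11 -> 10
Step 6: curr=45, set curr.next=prev(10) | reversed so far: 45 -> 10 -> 4 -> 41 -> 11 -> 10
Step 7: curr=49, set curr.next=prev(45) | reversed so far: 49 -> 45 -> 10 -> 4 -> 41 -> 11 -> 10

49 -> 45 -> 10 -> 4 -> 41 -> 11 -> 10 -> None


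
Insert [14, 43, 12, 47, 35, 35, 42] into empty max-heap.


Insert 14: [14]
Insert 43: [43, 14]
Insert 12: [43, 14, 12]
Insert 47: [47, 43, 12, 14]
Insert 35: [47, 43, 12, 14, 35]
Insert 35: [47, 43, 35, 14, 35, 12]
Insert 42: [47, 43, 42, 14, 35, 12, 35]

Final heap: [47, 43, 42, 14, 35, 12, 35]


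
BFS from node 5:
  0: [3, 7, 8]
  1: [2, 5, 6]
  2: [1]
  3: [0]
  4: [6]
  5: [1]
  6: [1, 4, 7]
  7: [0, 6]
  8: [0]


Visit 5, enqueue [1]
Visit 1, enqueue [2, 6]
Visit 2, enqueue []
Visit 6, enqueue [4, 7]
Visit 4, enqueue []
Visit 7, enqueue [0]
Visit 0, enqueue [3, 8]
Visit 3, enqueue []
Visit 8, enqueue []

BFS order: [5, 1, 2, 6, 4, 7, 0, 3, 8]


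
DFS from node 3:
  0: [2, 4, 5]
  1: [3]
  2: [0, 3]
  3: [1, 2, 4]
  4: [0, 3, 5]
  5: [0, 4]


Visit 3, push [4, 2, 1]
Visit 1, push []
Visit 2, push [0]
Visit 0, push [5, 4]
Visit 4, push [5]
Visit 5, push []

DFS order: [3, 1, 2, 0, 4, 5]


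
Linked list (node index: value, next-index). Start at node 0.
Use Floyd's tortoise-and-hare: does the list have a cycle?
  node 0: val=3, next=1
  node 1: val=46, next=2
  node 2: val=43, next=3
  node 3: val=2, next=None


Floyd's tortoise (slow, +1) and hare (fast, +2):
  init: slow=0, fast=0
  step 1: slow=1, fast=2
  step 2: fast 2->3->None, no cycle

Cycle: no


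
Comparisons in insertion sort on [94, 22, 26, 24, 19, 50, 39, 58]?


Algorithm: insertion sort
Input: [94, 22, 26, 24, 19, 50, 39, 58]
Sorted: [19, 22, 24, 26, 39, 50, 58, 94]

17


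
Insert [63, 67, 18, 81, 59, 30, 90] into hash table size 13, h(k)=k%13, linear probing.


Insert 63: h=11 -> slot 11
Insert 67: h=2 -> slot 2
Insert 18: h=5 -> slot 5
Insert 81: h=3 -> slot 3
Insert 59: h=7 -> slot 7
Insert 30: h=4 -> slot 4
Insert 90: h=12 -> slot 12

Table: [None, None, 67, 81, 30, 18, None, 59, None, None, None, 63, 90]


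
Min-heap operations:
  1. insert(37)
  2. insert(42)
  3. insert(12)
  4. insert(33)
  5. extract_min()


insert(37) -> [37]
insert(42) -> [37, 42]
insert(12) -> [12, 42, 37]
insert(33) -> [12, 33, 37, 42]
extract_min()->12, [33, 42, 37]

Final heap: [33, 42, 37]


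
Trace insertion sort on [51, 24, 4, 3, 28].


Initial: [51, 24, 4, 3, 28]
Insert 24: [24, 51, 4, 3, 28]
Insert 4: [4, 24, 51, 3, 28]
Insert 3: [3, 4, 24, 51, 28]
Insert 28: [3, 4, 24, 28, 51]

Sorted: [3, 4, 24, 28, 51]


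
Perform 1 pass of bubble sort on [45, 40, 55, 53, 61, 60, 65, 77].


Initial: [45, 40, 55, 53, 61, 60, 65, 77]
Pass 1: [40, 45, 53, 55, 60, 61, 65, 77] (3 swaps)

After 1 pass: [40, 45, 53, 55, 60, 61, 65, 77]


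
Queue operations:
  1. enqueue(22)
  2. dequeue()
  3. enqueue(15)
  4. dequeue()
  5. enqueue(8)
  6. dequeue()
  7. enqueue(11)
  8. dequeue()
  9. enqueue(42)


enqueue(22) -> [22]
dequeue()->22, []
enqueue(15) -> [15]
dequeue()->15, []
enqueue(8) -> [8]
dequeue()->8, []
enqueue(11) -> [11]
dequeue()->11, []
enqueue(42) -> [42]

Final queue: [42]


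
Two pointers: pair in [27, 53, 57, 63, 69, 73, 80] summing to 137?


lo=0(27)+hi=6(80)=107
lo=1(53)+hi=6(80)=133
lo=2(57)+hi=6(80)=137

Yes: 57+80=137


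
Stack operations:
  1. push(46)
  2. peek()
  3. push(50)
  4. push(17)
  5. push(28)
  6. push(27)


push(46) -> [46]
peek()->46
push(50) -> [46, 50]
push(17) -> [46, 50, 17]
push(28) -> [46, 50, 17, 28]
push(27) -> [46, 50, 17, 28, 27]

Final stack: [46, 50, 17, 28, 27]


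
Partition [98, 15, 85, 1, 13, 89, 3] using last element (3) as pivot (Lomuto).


Pivot: 3
  1 <= 3: swap -> [1, 15, 85, 98, 13, 89, 3]
Place pivot at 1: [1, 3, 85, 98, 13, 89, 15]

Partitioned: [1, 3, 85, 98, 13, 89, 15]


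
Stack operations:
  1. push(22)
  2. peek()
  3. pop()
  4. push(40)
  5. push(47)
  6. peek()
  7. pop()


push(22) -> [22]
peek()->22
pop()->22, []
push(40) -> [40]
push(47) -> [40, 47]
peek()->47
pop()->47, [40]

Final stack: [40]


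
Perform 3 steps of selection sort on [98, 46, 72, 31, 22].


Initial: [98, 46, 72, 31, 22]
Step 1: min=22 at 4
  Swap: [22, 46, 72, 31, 98]
Step 2: min=31 at 3
  Swap: [22, 31, 72, 46, 98]
Step 3: min=46 at 3
  Swap: [22, 31, 46, 72, 98]

After 3 steps: [22, 31, 46, 72, 98]


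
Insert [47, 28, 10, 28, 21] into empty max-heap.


Insert 47: [47]
Insert 28: [47, 28]
Insert 10: [47, 28, 10]
Insert 28: [47, 28, 10, 28]
Insert 21: [47, 28, 10, 28, 21]

Final heap: [47, 28, 10, 28, 21]


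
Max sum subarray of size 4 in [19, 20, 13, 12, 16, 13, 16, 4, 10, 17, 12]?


[0:4]: 64
[1:5]: 61
[2:6]: 54
[3:7]: 57
[4:8]: 49
[5:9]: 43
[6:10]: 47
[7:11]: 43

Max: 64 at [0:4]


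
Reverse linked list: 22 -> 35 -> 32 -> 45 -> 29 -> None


Step 1: curr=22, set curr.next=prev(None) | reversed so far: 22
Step 2: curr=35, set curr.next=prev(22) | reversed so far: 35 -> 22
Step 3: curr=32, set curr.next=prev(35) | reversed so far: 32 -> 35 -> 22
Step 4: curr=45, set curr.next=prev(32) | reversed so far: 45 -> 32 -> 35 -> 22
Step 5: curr=29, set curr.next=prev(45) | reversed so far: 29 -> 45 -> 32 -> 35 -> 22

29 -> 45 -> 32 -> 35 -> 22 -> None


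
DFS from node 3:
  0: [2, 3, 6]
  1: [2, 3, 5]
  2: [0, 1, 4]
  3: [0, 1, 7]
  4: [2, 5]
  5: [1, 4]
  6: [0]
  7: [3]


Visit 3, push [7, 1, 0]
Visit 0, push [6, 2]
Visit 2, push [4, 1]
Visit 1, push [5]
Visit 5, push [4]
Visit 4, push []
Visit 6, push []
Visit 7, push []

DFS order: [3, 0, 2, 1, 5, 4, 6, 7]


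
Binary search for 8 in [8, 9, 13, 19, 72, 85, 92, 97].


Step 1: lo=0, hi=7, mid=3, val=19
Step 2: lo=0, hi=2, mid=1, val=9
Step 3: lo=0, hi=0, mid=0, val=8

Found at index 0


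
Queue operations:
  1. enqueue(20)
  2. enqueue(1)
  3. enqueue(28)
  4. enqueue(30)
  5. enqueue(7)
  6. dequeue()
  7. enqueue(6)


enqueue(20) -> [20]
enqueue(1) -> [20, 1]
enqueue(28) -> [20, 1, 28]
enqueue(30) -> [20, 1, 28, 30]
enqueue(7) -> [20, 1, 28, 30, 7]
dequeue()->20, [1, 28, 30, 7]
enqueue(6) -> [1, 28, 30, 7, 6]

Final queue: [1, 28, 30, 7, 6]


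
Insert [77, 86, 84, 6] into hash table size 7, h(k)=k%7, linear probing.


Insert 77: h=0 -> slot 0
Insert 86: h=2 -> slot 2
Insert 84: h=0, 1 probes -> slot 1
Insert 6: h=6 -> slot 6

Table: [77, 84, 86, None, None, None, 6]


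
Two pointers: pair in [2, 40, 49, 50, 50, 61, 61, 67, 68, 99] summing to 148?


lo=0(2)+hi=9(99)=101
lo=1(40)+hi=9(99)=139
lo=2(49)+hi=9(99)=148

Yes: 49+99=148


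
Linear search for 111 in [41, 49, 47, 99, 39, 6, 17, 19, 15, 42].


i=0: 41!=111
i=1: 49!=111
i=2: 47!=111
i=3: 99!=111
i=4: 39!=111
i=5: 6!=111
i=6: 17!=111
i=7: 19!=111
i=8: 15!=111
i=9: 42!=111

Not found, 10 comps


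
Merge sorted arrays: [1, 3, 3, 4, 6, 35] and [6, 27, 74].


Take 1 from A
Take 3 from A
Take 3 from A
Take 4 from A
Take 6 from A
Take 6 from B
Take 27 from B
Take 35 from A

Merged: [1, 3, 3, 4, 6, 6, 27, 35, 74]


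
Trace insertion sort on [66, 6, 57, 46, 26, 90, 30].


Initial: [66, 6, 57, 46, 26, 90, 30]
Insert 6: [6, 66, 57, 46, 26, 90, 30]
Insert 57: [6, 57, 66, 46, 26, 90, 30]
Insert 46: [6, 46, 57, 66, 26, 90, 30]
Insert 26: [6, 26, 46, 57, 66, 90, 30]
Insert 90: [6, 26, 46, 57, 66, 90, 30]
Insert 30: [6, 26, 30, 46, 57, 66, 90]

Sorted: [6, 26, 30, 46, 57, 66, 90]


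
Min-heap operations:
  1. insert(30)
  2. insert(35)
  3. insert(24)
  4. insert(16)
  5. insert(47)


insert(30) -> [30]
insert(35) -> [30, 35]
insert(24) -> [24, 35, 30]
insert(16) -> [16, 24, 30, 35]
insert(47) -> [16, 24, 30, 35, 47]

Final heap: [16, 24, 30, 35, 47]


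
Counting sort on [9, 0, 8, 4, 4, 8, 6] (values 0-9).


Input: [9, 0, 8, 4, 4, 8, 6]
Counts: [1, 0, 0, 0, 2, 0, 1, 0, 2, 1]

Sorted: [0, 4, 4, 6, 8, 8, 9]


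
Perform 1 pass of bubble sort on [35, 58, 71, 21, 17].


Initial: [35, 58, 71, 21, 17]
Pass 1: [35, 58, 21, 17, 71] (2 swaps)

After 1 pass: [35, 58, 21, 17, 71]


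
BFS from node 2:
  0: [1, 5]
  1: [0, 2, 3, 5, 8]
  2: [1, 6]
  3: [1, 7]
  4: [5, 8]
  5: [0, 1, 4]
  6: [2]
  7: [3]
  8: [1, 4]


Visit 2, enqueue [1, 6]
Visit 1, enqueue [0, 3, 5, 8]
Visit 6, enqueue []
Visit 0, enqueue []
Visit 3, enqueue [7]
Visit 5, enqueue [4]
Visit 8, enqueue []
Visit 7, enqueue []
Visit 4, enqueue []

BFS order: [2, 1, 6, 0, 3, 5, 8, 7, 4]


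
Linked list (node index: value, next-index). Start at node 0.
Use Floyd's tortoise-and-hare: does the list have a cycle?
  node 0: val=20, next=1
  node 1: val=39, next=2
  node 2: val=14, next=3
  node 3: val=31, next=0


Floyd's tortoise (slow, +1) and hare (fast, +2):
  init: slow=0, fast=0
  step 1: slow=1, fast=2
  step 2: slow=2, fast=0
  step 3: slow=3, fast=2
  step 4: slow=0, fast=0
  slow == fast at node 0: cycle detected

Cycle: yes


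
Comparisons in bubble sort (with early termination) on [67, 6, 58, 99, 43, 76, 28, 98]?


Algorithm: bubble sort (with early termination)
Input: [67, 6, 58, 99, 43, 76, 28, 98]
Sorted: [6, 28, 43, 58, 67, 76, 98, 99]

27


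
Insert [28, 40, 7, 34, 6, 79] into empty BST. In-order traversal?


Insert 28: root
Insert 40: R from 28
Insert 7: L from 28
Insert 34: R from 28 -> L from 40
Insert 6: L from 28 -> L from 7
Insert 79: R from 28 -> R from 40

In-order: [6, 7, 28, 34, 40, 79]


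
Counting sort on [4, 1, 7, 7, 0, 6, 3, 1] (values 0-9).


Input: [4, 1, 7, 7, 0, 6, 3, 1]
Counts: [1, 2, 0, 1, 1, 0, 1, 2, 0, 0]

Sorted: [0, 1, 1, 3, 4, 6, 7, 7]


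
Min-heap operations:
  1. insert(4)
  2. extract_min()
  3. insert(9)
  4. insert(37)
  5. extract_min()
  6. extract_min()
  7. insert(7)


insert(4) -> [4]
extract_min()->4, []
insert(9) -> [9]
insert(37) -> [9, 37]
extract_min()->9, [37]
extract_min()->37, []
insert(7) -> [7]

Final heap: [7]


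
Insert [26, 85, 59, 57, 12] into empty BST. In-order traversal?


Insert 26: root
Insert 85: R from 26
Insert 59: R from 26 -> L from 85
Insert 57: R from 26 -> L from 85 -> L from 59
Insert 12: L from 26

In-order: [12, 26, 57, 59, 85]


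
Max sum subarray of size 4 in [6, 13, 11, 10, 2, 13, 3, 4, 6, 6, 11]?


[0:4]: 40
[1:5]: 36
[2:6]: 36
[3:7]: 28
[4:8]: 22
[5:9]: 26
[6:10]: 19
[7:11]: 27

Max: 40 at [0:4]


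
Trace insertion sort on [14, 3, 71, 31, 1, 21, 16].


Initial: [14, 3, 71, 31, 1, 21, 16]
Insert 3: [3, 14, 71, 31, 1, 21, 16]
Insert 71: [3, 14, 71, 31, 1, 21, 16]
Insert 31: [3, 14, 31, 71, 1, 21, 16]
Insert 1: [1, 3, 14, 31, 71, 21, 16]
Insert 21: [1, 3, 14, 21, 31, 71, 16]
Insert 16: [1, 3, 14, 16, 21, 31, 71]

Sorted: [1, 3, 14, 16, 21, 31, 71]


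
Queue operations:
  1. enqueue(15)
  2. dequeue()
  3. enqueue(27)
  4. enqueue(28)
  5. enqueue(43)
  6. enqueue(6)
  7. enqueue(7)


enqueue(15) -> [15]
dequeue()->15, []
enqueue(27) -> [27]
enqueue(28) -> [27, 28]
enqueue(43) -> [27, 28, 43]
enqueue(6) -> [27, 28, 43, 6]
enqueue(7) -> [27, 28, 43, 6, 7]

Final queue: [27, 28, 43, 6, 7]


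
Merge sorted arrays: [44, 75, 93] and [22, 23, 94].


Take 22 from B
Take 23 from B
Take 44 from A
Take 75 from A
Take 93 from A

Merged: [22, 23, 44, 75, 93, 94]


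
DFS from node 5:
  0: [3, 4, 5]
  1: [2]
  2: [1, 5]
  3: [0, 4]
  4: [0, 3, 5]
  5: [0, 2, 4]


Visit 5, push [4, 2, 0]
Visit 0, push [4, 3]
Visit 3, push [4]
Visit 4, push []
Visit 2, push [1]
Visit 1, push []

DFS order: [5, 0, 3, 4, 2, 1]


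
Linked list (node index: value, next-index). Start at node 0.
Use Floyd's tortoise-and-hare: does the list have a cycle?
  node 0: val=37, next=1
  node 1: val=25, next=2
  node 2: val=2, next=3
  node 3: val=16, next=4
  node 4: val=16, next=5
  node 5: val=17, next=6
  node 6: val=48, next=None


Floyd's tortoise (slow, +1) and hare (fast, +2):
  init: slow=0, fast=0
  step 1: slow=1, fast=2
  step 2: slow=2, fast=4
  step 3: slow=3, fast=6
  step 4: fast -> None, no cycle

Cycle: no
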